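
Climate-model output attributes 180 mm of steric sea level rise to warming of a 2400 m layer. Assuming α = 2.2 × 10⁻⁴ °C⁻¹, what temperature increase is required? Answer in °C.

ΔT = Δh/(αH) = 0.18 / (2.2×10⁻⁴ × 2400) ≈ 0.3409 °C

0.341 °C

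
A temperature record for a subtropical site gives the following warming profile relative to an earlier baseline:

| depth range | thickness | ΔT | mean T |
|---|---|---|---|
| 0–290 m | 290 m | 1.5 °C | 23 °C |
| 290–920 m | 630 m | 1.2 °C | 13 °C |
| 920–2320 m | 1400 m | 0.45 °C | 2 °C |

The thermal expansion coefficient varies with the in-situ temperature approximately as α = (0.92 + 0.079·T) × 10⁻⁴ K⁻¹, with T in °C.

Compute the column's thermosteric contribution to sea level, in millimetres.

Layer 1: α = (0.92 + 0.079×23)×10⁻⁴ = 2.737×10⁻⁴ K⁻¹
Layer 2: α = (0.92 + 0.079×13)×10⁻⁴ = 1.947×10⁻⁴ K⁻¹
Layer 3: α = (0.92 + 0.079×2)×10⁻⁴ = 1.078×10⁻⁴ K⁻¹
0–290 m: 290 × 2.737×10⁻⁴ × 1.5 = 0.1190595 m
290–920 m: 630 × 1.2 × 1.947×10⁻⁴ = 0.1471932 m
1400 × 1.078×10⁻⁴ × 0.45 = 0.067914 m
Δh = 0.1190595 + 0.1471932 + 0.067914 = 0.3341667 m

about 330 mm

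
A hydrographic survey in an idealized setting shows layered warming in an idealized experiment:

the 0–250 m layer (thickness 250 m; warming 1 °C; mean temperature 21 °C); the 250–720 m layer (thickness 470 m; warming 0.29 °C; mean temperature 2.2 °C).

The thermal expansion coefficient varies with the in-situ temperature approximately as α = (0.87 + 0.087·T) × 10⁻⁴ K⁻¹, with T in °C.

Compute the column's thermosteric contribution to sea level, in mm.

Δh ≈ 81.9 mm

Layer 1: α = (0.87 + 0.087×21)×10⁻⁴ = 2.697×10⁻⁴ K⁻¹
Layer 2: α = (0.87 + 0.087×2.2)×10⁻⁴ = 1.0614×10⁻⁴ K⁻¹
0–250 m: 2.697×10⁻⁴ × 250 × 1 = 0.067425 m
250–720 m: 0.29 × 470 × 1.0614×10⁻⁴ = 0.014466882 m
Δh = 0.067425 + 0.014466882 = 0.081891882 m ≈ 81.9 mm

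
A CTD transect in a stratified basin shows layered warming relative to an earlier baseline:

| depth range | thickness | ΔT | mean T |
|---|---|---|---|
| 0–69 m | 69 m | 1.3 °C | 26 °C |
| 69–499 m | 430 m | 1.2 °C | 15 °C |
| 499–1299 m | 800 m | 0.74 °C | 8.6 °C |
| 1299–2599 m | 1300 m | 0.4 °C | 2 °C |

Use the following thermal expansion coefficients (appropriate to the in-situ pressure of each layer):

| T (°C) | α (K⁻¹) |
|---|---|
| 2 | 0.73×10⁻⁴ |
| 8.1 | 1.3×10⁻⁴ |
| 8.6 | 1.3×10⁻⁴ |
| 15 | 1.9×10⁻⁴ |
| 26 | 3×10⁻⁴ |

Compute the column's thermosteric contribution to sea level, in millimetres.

Layer 1 at 26 °C → α = 3×10⁻⁴ K⁻¹
Layer 2 at 15 °C → α = 1.9×10⁻⁴ K⁻¹
Layer 3 at 8.6 °C → α = 1.3×10⁻⁴ K⁻¹
Layer 4 at 2 °C → α = 0.73×10⁻⁴ K⁻¹
3×10⁻⁴ × 1.3 × 69 = 0.02691 m
Layer 2: 430 × 1.9×10⁻⁴ × 1.2 = 0.09804 m
499–1299 m: 0.74 × 800 × 1.3×10⁻⁴ = 0.07696 m
1299–2599 m: 1300 × 0.73×10⁻⁴ × 0.4 = 0.03796 m
Δh = 0.02691 + 0.09804 + 0.07696 + 0.03796 = 0.23987 m ≈ 240 mm

Δh = 240 mm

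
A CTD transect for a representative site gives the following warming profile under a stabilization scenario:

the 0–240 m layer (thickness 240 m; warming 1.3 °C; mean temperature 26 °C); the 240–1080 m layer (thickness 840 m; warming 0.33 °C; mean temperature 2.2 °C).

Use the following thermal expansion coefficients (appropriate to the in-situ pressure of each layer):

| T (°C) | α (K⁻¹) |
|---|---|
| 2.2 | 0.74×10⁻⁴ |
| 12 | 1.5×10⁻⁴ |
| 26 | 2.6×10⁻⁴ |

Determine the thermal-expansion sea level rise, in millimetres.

Layer 1 at 26 °C → α = 2.6×10⁻⁴ K⁻¹
Layer 2 at 2.2 °C → α = 0.74×10⁻⁴ K⁻¹
0–240 m: 2.6×10⁻⁴ × 240 × 1.3 = 0.08112 m
Layer 2: 0.74×10⁻⁴ × 840 × 0.33 = 0.0205128 m
Δh = 0.08112 + 0.0205128 = 0.1016328 m ≈ 102 mm

about 102 mm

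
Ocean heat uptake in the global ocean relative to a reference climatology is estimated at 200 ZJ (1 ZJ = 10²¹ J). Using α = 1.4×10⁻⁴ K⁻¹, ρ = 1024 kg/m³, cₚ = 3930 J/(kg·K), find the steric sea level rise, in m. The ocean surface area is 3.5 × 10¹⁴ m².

about 0.020 m

Per unit area: Q = 200×10²¹ / (3.5×10¹⁴) ≈ 5.714×10⁸ J/m²
Δh = αQ/(ρcₚ) = 1.4×10⁻⁴ × 5.714×10⁸ / (1024 × 3930) ≈ 0.019878 m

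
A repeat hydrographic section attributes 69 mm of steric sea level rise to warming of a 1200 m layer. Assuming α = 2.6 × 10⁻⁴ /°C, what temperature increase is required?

ΔT ≈ 0.22 K

ΔT = Δh/(αH) = 0.069 / (2.6×10⁻⁴ × 1200) ≈ 0.2212 K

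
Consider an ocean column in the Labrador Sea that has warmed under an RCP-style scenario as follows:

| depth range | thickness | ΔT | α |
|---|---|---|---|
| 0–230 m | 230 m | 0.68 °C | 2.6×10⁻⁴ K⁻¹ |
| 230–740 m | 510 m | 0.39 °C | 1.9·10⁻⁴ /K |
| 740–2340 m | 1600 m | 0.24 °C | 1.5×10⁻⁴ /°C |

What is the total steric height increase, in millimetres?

about 136 mm

0–230 m: 2.6×10⁻⁴ × 0.68 × 230 = 0.040664 m
230–740 m: 510 × 1.9×10⁻⁴ × 0.39 = 0.037791 m
740–2340 m: 1.5×10⁻⁴ × 0.24 × 1600 = 0.05760 m
Δh = 0.040664 + 0.037791 + 0.05760 = 0.136055 m ≈ 136 mm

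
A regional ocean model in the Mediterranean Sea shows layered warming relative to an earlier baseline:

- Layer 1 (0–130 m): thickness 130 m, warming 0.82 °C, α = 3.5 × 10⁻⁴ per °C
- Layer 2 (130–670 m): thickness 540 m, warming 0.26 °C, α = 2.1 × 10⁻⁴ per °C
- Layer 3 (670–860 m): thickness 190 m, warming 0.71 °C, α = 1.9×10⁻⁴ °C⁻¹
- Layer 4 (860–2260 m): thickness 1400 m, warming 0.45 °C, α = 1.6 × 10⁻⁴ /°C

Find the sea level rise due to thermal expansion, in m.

0.193 m

130 × 0.82 × 3.5×10⁻⁴ = 0.03731 m
2.1×10⁻⁴ × 0.26 × 540 = 0.029484 m
670–860 m: 1.9×10⁻⁴ × 0.71 × 190 = 0.025631 m
1400 × 1.6×10⁻⁴ × 0.45 = 0.10080 m
Δh = 0.03731 + 0.029484 + 0.025631 + 0.10080 = 0.193225 m ≈ 0.193 m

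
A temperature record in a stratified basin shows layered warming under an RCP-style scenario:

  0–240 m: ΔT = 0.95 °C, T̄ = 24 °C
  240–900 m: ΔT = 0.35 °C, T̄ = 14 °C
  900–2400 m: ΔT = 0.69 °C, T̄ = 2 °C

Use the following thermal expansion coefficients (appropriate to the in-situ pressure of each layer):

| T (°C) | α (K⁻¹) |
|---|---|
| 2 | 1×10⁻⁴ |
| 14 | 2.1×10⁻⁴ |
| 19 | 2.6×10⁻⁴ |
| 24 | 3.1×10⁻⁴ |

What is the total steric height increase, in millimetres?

Layer 1 at 24 °C → α = 3.1×10⁻⁴ K⁻¹
Layer 2 at 14 °C → α = 2.1×10⁻⁴ K⁻¹
Layer 3 at 2 °C → α = 1×10⁻⁴ K⁻¹
Layer 1: 0.95 × 240 × 3.1×10⁻⁴ = 0.07068 m
Layer 2: 0.35 × 2.1×10⁻⁴ × 660 = 0.04851 m
Layer 3: 1500 × 0.69 × 1×10⁻⁴ = 0.10350 m
Δh = 0.07068 + 0.04851 + 0.10350 = 0.22269 m ≈ 223 mm

Δh = 223 mm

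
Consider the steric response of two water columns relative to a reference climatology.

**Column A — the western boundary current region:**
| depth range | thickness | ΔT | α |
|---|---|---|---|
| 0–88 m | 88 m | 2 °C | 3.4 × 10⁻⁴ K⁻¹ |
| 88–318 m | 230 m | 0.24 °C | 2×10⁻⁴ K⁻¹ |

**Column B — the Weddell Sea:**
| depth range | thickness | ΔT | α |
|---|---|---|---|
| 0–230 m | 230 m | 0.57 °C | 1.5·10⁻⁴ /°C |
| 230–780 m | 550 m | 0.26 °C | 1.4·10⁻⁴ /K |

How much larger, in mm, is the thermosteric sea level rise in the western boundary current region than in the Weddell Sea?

A 3.4×10⁻⁴ × 88 × 2 = 0.05984 m
A 2×10⁻⁴ × 230 × 0.24 = 0.01104 m
A total: 0.07088 m
B Layer 1: 1.5×10⁻⁴ × 230 × 0.57 = 0.019665 m
B 550 × 1.4×10⁻⁴ × 0.26 = 0.02002 m
B total: 0.039685 m
Difference: 0.07088 − 0.039685 = 0.031195 m

Δh_A − Δh_B ≈ 31.2 mm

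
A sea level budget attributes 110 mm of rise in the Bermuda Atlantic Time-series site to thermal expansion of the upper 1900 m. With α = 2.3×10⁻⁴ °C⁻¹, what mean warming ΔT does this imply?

ΔT = Δh/(αH) = 0.11 / (2.3×10⁻⁴ × 1900) ≈ 0.2517 K

about 0.25 K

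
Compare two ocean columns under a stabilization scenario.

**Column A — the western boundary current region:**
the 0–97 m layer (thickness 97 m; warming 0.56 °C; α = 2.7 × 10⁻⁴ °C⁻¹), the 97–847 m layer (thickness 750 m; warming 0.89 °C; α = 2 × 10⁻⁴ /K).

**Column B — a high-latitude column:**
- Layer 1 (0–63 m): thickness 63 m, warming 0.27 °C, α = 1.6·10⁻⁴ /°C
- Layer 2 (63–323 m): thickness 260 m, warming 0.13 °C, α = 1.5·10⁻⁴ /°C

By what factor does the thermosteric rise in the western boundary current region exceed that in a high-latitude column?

≈ 19×

A Layer 1: 97 × 0.56 × 2.7×10⁻⁴ = 0.0146664 m
A Layer 2: 2×10⁻⁴ × 750 × 0.89 = 0.13350 m
A total: 0.1481664 m
B 0.27 × 63 × 1.6×10⁻⁴ = 0.0027216 m
B Layer 2: 260 × 0.13 × 1.5×10⁻⁴ = 0.00507 m
B total: 0.0077916 m
Ratio: 0.1481664 / 0.0077916 ≈ 19.02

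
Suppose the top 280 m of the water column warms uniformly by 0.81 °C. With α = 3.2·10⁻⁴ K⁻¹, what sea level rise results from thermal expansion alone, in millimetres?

Δh = αΔT·H = 3.2×10⁻⁴ × 0.81 × 280 = 0.072576 m

72.6 mm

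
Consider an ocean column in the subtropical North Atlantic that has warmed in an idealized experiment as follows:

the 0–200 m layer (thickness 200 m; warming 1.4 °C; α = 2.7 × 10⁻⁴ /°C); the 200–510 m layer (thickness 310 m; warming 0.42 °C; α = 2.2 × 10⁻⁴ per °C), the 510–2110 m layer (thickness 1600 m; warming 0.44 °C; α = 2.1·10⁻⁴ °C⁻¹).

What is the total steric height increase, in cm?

Δh = 25 cm

Layer 1: 1.4 × 2.7×10⁻⁴ × 200 = 0.07560 m
200–510 m: 310 × 2.2×10⁻⁴ × 0.42 = 0.028644 m
510–2110 m: 2.1×10⁻⁴ × 0.44 × 1600 = 0.14784 m
Δh = 0.07560 + 0.028644 + 0.14784 = 0.252084 m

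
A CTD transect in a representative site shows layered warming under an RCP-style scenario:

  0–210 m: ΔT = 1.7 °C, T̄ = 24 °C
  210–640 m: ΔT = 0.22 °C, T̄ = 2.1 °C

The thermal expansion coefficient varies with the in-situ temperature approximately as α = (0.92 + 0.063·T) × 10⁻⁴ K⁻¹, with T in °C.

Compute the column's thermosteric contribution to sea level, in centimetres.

9.68 cm

Layer 1: α = (0.92 + 0.063×24)×10⁻⁴ = 2.432×10⁻⁴ K⁻¹
Layer 2: α = (0.92 + 0.063×2.1)×10⁻⁴ = 1.0523×10⁻⁴ K⁻¹
Layer 1: 210 × 2.432×10⁻⁴ × 1.7 = 0.0868224 m
1.0523×10⁻⁴ × 0.22 × 430 = 0.009954758 m
Δh = 0.0868224 + 0.009954758 = 0.096777158 m ≈ 9.68 cm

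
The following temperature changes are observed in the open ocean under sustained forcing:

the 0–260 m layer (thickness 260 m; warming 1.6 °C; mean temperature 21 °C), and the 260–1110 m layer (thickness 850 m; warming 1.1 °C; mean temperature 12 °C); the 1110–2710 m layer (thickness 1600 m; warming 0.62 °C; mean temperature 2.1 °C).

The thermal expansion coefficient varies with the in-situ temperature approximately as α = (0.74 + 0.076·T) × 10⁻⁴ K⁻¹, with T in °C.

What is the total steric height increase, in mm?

about 341 mm

Layer 1: α = (0.74 + 0.076×21)×10⁻⁴ = 2.336×10⁻⁴ K⁻¹
Layer 2: α = (0.74 + 0.076×12)×10⁻⁴ = 1.652×10⁻⁴ K⁻¹
Layer 3: α = (0.74 + 0.076×2.1)×10⁻⁴ = 0.8996×10⁻⁴ K⁻¹
260 × 2.336×10⁻⁴ × 1.6 = 0.0971776 m
Layer 2: 850 × 1.652×10⁻⁴ × 1.1 = 0.154462 m
1110–2710 m: 0.62 × 1600 × 0.8996×10⁻⁴ = 0.08924032 m
Δh = 0.0971776 + 0.154462 + 0.08924032 = 0.34087992 m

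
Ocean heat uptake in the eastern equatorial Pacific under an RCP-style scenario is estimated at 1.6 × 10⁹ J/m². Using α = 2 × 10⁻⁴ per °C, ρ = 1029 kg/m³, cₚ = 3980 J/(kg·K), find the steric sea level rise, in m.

Δh = αQ/(ρcₚ) = 2×10⁻⁴ × 1.6×10⁹ / (1029 × 3980) ≈ 0.078136 m

0.0781 m of thermosteric rise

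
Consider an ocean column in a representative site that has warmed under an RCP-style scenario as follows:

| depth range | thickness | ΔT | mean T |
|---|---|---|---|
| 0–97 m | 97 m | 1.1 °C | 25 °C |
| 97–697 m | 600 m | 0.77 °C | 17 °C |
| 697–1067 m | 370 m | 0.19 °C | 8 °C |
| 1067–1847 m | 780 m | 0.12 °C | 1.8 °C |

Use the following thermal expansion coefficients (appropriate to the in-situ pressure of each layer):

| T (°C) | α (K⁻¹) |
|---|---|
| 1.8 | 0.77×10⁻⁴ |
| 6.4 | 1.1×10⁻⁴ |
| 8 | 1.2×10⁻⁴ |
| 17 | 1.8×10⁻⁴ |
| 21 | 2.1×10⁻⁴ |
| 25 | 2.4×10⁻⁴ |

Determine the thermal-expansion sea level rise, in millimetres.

120 mm of thermosteric rise

Layer 1 at 25 °C → α = 2.4×10⁻⁴ K⁻¹
Layer 2 at 17 °C → α = 1.8×10⁻⁴ K⁻¹
Layer 3 at 8 °C → α = 1.2×10⁻⁴ K⁻¹
Layer 4 at 1.8 °C → α = 0.77×10⁻⁴ K⁻¹
1.1 × 2.4×10⁻⁴ × 97 = 0.025608 m
97–697 m: 600 × 1.8×10⁻⁴ × 0.77 = 0.08316 m
Layer 3: 1.2×10⁻⁴ × 370 × 0.19 = 0.008436 m
780 × 0.12 × 0.77×10⁻⁴ = 0.0072072 m
Δh = 0.025608 + 0.08316 + 0.008436 + 0.0072072 = 0.1244112 m ≈ 120 mm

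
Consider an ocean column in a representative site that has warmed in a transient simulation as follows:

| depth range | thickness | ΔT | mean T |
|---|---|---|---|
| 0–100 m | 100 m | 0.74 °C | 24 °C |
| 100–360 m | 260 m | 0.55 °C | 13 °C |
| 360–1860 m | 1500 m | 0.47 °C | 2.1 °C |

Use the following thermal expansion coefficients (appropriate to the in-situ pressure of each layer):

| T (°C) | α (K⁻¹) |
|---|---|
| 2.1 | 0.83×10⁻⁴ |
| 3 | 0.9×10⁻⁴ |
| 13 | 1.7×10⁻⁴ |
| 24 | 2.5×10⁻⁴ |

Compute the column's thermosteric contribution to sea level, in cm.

about 10 cm

Layer 1 at 24 °C → α = 2.5×10⁻⁴ K⁻¹
Layer 2 at 13 °C → α = 1.7×10⁻⁴ K⁻¹
Layer 3 at 2.1 °C → α = 0.83×10⁻⁴ K⁻¹
0–100 m: 100 × 2.5×10⁻⁴ × 0.74 = 0.01850 m
Layer 2: 260 × 1.7×10⁻⁴ × 0.55 = 0.02431 m
0.83×10⁻⁴ × 1500 × 0.47 = 0.058515 m
Δh = 0.01850 + 0.02431 + 0.058515 = 0.101325 m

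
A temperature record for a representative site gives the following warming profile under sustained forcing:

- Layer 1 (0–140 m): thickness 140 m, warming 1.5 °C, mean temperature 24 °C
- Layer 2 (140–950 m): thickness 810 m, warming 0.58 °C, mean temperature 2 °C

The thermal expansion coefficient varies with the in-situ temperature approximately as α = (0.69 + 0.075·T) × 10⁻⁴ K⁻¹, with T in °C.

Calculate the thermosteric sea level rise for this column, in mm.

Δh = 91.8 mm

Layer 1: α = (0.69 + 0.075×24)×10⁻⁴ = 2.49×10⁻⁴ K⁻¹
Layer 2: α = (0.69 + 0.075×2)×10⁻⁴ = 0.84×10⁻⁴ K⁻¹
140 × 1.5 × 2.49×10⁻⁴ = 0.05229 m
140–950 m: 0.58 × 810 × 0.84×10⁻⁴ = 0.0394632 m
Δh = 0.05229 + 0.0394632 = 0.0917532 m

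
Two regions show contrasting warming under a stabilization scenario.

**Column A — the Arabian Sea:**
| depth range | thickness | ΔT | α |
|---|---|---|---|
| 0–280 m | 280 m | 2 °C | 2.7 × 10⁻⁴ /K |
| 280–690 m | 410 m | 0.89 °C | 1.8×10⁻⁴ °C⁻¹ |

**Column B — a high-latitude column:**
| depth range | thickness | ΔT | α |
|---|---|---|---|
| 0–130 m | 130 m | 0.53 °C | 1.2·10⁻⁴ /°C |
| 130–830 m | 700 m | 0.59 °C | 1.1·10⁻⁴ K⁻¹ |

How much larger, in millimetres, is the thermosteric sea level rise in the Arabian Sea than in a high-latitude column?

A 280 × 2 × 2.7×10⁻⁴ = 0.15120 m
A Layer 2: 1.8×10⁻⁴ × 410 × 0.89 = 0.065682 m
A total: 0.216882 m
B Layer 1: 1.2×10⁻⁴ × 130 × 0.53 = 0.008268 m
B 700 × 1.1×10⁻⁴ × 0.59 = 0.04543 m
B total: 0.053698 m
Difference: 0.216882 − 0.053698 = 0.163184 m

160 mm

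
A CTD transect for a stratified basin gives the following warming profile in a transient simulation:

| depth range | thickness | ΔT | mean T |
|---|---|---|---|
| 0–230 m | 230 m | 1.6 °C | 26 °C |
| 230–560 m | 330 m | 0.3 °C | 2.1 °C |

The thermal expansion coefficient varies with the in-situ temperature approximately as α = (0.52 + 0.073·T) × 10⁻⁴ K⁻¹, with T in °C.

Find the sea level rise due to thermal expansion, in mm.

Δh ≈ 95.6 mm

Layer 1: α = (0.52 + 0.073×26)×10⁻⁴ = 2.418×10⁻⁴ K⁻¹
Layer 2: α = (0.52 + 0.073×2.1)×10⁻⁴ = 0.6733×10⁻⁴ K⁻¹
Layer 1: 230 × 2.418×10⁻⁴ × 1.6 = 0.0889824 m
0.6733×10⁻⁴ × 0.3 × 330 = 0.00666567 m
Δh = 0.0889824 + 0.00666567 = 0.09564807 m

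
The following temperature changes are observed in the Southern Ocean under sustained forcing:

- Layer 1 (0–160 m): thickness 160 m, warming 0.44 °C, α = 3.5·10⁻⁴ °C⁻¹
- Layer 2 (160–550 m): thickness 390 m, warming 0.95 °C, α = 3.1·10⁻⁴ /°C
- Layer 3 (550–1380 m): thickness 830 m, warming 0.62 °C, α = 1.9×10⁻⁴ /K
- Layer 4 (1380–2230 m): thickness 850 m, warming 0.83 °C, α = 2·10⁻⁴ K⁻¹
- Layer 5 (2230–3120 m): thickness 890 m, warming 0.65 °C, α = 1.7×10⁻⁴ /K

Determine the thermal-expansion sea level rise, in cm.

3.5×10⁻⁴ × 0.44 × 160 = 0.02464 m
0.95 × 390 × 3.1×10⁻⁴ = 0.114855 m
830 × 0.62 × 1.9×10⁻⁴ = 0.097774 m
0.83 × 850 × 2×10⁻⁴ = 0.14110 m
Layer 5: 1.7×10⁻⁴ × 890 × 0.65 = 0.098345 m
Δh = 0.02464 + 0.114855 + 0.097774 + 0.14110 + 0.098345 = 0.476714 m ≈ 47.7 cm

47.7 cm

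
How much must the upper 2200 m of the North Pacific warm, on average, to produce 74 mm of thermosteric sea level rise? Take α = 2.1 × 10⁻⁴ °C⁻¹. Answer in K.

ΔT = Δh/(αH) = 0.074 / (2.1×10⁻⁴ × 2200) ≈ 0.1602 K

about 0.160 K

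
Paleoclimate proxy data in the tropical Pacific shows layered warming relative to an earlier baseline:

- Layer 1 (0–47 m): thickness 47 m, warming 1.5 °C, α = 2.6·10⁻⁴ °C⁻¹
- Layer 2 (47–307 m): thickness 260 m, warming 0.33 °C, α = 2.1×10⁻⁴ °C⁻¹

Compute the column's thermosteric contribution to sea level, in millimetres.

2.6×10⁻⁴ × 47 × 1.5 = 0.01833 m
Layer 2: 0.33 × 2.1×10⁻⁴ × 260 = 0.018018 m
Δh = 0.01833 + 0.018018 = 0.036348 m

Δh = 36.3 mm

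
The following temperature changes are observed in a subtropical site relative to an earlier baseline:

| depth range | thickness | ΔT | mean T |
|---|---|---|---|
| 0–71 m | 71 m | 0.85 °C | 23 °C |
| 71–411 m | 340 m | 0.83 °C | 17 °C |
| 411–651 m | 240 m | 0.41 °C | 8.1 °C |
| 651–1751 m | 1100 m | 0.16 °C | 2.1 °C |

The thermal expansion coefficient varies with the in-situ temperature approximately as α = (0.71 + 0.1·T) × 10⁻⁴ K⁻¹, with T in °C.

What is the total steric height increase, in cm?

Layer 1: α = (0.71 + 0.1×23)×10⁻⁴ = 3.01×10⁻⁴ K⁻¹
Layer 2: α = (0.71 + 0.1×17)×10⁻⁴ = 2.41×10⁻⁴ K⁻¹
Layer 3: α = (0.71 + 0.1×8.1)×10⁻⁴ = 1.52×10⁻⁴ K⁻¹
Layer 4: α = (0.71 + 0.1×2.1)×10⁻⁴ = 0.92×10⁻⁴ K⁻¹
0–71 m: 0.85 × 71 × 3.01×10⁻⁴ = 0.01816535 m
Layer 2: 2.41×10⁻⁴ × 0.83 × 340 = 0.0680102 m
240 × 1.52×10⁻⁴ × 0.41 = 0.0149568 m
0.92×10⁻⁴ × 1100 × 0.16 = 0.016192 m
Δh = 0.01816535 + 0.0680102 + 0.0149568 + 0.016192 = 0.11732435 m ≈ 11.7 cm

Δh = 11.7 cm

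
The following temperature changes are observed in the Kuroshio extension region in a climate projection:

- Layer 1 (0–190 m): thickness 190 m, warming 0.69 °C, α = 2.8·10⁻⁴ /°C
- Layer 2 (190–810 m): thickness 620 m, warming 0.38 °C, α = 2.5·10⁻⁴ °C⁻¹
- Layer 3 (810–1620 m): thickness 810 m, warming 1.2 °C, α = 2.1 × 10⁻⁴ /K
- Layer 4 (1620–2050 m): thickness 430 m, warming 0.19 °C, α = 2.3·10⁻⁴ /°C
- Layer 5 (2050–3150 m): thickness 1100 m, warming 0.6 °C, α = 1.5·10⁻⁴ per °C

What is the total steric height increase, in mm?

190 × 2.8×10⁻⁴ × 0.69 = 0.036708 m
Layer 2: 0.38 × 620 × 2.5×10⁻⁴ = 0.05890 m
Layer 3: 2.1×10⁻⁴ × 1.2 × 810 = 0.20412 m
1620–2050 m: 430 × 2.3×10⁻⁴ × 0.19 = 0.018791 m
2050–3150 m: 1100 × 0.6 × 1.5×10⁻⁴ = 0.09900 m
Δh = 0.036708 + 0.05890 + 0.20412 + 0.018791 + 0.09900 = 0.417519 m

418 mm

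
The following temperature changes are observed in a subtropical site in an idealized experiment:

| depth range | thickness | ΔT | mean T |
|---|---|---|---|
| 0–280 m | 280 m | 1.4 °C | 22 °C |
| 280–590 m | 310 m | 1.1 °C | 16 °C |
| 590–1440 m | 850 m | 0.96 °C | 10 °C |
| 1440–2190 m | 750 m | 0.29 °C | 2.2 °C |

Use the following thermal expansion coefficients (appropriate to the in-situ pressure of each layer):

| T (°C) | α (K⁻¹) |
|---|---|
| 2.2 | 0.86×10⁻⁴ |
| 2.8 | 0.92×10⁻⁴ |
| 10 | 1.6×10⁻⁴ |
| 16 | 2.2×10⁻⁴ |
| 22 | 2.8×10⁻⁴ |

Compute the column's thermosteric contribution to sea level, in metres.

0.334 m

Layer 1 at 22 °C → α = 2.8×10⁻⁴ K⁻¹
Layer 2 at 16 °C → α = 2.2×10⁻⁴ K⁻¹
Layer 3 at 10 °C → α = 1.6×10⁻⁴ K⁻¹
Layer 4 at 2.2 °C → α = 0.86×10⁻⁴ K⁻¹
2.8×10⁻⁴ × 280 × 1.4 = 0.10976 m
Layer 2: 310 × 1.1 × 2.2×10⁻⁴ = 0.07502 m
850 × 0.96 × 1.6×10⁻⁴ = 0.13056 m
Layer 4: 0.29 × 750 × 0.86×10⁻⁴ = 0.018705 m
Δh = 0.10976 + 0.07502 + 0.13056 + 0.018705 = 0.334045 m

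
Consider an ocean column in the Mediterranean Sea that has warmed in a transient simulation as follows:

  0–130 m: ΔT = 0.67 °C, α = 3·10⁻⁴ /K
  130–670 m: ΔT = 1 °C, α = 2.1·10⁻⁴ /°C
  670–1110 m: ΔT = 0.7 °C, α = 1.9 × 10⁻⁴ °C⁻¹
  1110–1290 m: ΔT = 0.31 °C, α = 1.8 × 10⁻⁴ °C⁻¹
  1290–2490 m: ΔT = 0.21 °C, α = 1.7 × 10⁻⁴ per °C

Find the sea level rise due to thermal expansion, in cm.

Δh ≈ 25.1 cm

0–130 m: 0.67 × 130 × 3×10⁻⁴ = 0.02613 m
130–670 m: 540 × 1 × 2.1×10⁻⁴ = 0.11340 m
Layer 3: 0.7 × 1.9×10⁻⁴ × 440 = 0.05852 m
1110–1290 m: 1.8×10⁻⁴ × 0.31 × 180 = 0.010044 m
1290–2490 m: 1.7×10⁻⁴ × 0.21 × 1200 = 0.04284 m
Δh = 0.02613 + 0.11340 + 0.05852 + 0.010044 + 0.04284 = 0.250934 m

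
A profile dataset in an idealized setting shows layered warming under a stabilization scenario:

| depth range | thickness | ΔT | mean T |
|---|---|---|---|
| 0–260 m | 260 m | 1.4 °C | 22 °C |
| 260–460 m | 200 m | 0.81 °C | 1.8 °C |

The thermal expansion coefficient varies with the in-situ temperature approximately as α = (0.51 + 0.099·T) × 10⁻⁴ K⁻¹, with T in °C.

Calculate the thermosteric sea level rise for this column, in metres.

Δh ≈ 0.109 m

Layer 1: α = (0.51 + 0.099×22)×10⁻⁴ = 2.688×10⁻⁴ K⁻¹
Layer 2: α = (0.51 + 0.099×1.8)×10⁻⁴ = 0.6882×10⁻⁴ K⁻¹
Layer 1: 1.4 × 2.688×10⁻⁴ × 260 = 0.0978432 m
0.81 × 200 × 0.6882×10⁻⁴ = 0.01114884 m
Δh = 0.0978432 + 0.01114884 = 0.10899204 m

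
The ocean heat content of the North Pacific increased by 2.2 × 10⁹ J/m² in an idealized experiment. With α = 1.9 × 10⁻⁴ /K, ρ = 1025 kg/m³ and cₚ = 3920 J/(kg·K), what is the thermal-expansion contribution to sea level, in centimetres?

Δh = αQ/(ρcₚ) = 1.9×10⁻⁴ × 2.2×10⁹ / (1025 × 3920) ≈ 0.10403 m

Δh = 10.4 cm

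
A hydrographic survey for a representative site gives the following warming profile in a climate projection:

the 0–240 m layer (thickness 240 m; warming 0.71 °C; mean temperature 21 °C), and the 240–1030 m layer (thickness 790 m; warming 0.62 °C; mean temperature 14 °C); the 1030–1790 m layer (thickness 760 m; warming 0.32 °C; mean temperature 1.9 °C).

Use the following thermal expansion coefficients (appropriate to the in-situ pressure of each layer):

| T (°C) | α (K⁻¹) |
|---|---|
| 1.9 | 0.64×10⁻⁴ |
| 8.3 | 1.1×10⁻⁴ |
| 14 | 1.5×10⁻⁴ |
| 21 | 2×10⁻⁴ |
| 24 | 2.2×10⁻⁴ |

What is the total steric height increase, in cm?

12.3 cm of thermosteric rise

Layer 1 at 21 °C → α = 2×10⁻⁴ K⁻¹
Layer 2 at 14 °C → α = 1.5×10⁻⁴ K⁻¹
Layer 3 at 1.9 °C → α = 0.64×10⁻⁴ K⁻¹
0.71 × 2×10⁻⁴ × 240 = 0.03408 m
790 × 0.62 × 1.5×10⁻⁴ = 0.07347 m
1030–1790 m: 0.64×10⁻⁴ × 0.32 × 760 = 0.0155648 m
Δh = 0.03408 + 0.07347 + 0.0155648 = 0.1231148 m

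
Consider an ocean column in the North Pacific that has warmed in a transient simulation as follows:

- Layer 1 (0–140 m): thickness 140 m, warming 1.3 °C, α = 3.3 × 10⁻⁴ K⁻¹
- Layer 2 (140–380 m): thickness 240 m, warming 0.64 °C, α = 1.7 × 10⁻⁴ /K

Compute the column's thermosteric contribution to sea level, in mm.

0–140 m: 3.3×10⁻⁴ × 1.3 × 140 = 0.06006 m
140–380 m: 1.7×10⁻⁴ × 0.64 × 240 = 0.026112 m
Δh = 0.06006 + 0.026112 = 0.086172 m

86 mm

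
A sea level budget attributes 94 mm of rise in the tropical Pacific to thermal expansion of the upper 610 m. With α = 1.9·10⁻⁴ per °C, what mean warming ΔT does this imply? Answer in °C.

ΔT = Δh/(αH) = 0.094 / (1.9×10⁻⁴ × 610) ≈ 0.8110 °C

0.811 °C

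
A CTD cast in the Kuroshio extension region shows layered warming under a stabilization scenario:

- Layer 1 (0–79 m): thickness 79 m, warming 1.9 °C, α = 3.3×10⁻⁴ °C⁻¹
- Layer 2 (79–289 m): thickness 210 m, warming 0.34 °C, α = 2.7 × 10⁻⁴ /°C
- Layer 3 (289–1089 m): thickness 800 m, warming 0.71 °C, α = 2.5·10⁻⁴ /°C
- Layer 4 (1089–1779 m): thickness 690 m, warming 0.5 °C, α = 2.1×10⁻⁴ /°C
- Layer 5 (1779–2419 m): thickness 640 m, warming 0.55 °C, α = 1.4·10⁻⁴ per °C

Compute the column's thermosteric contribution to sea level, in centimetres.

33.3 cm of thermosteric rise

0–79 m: 1.9 × 79 × 3.3×10⁻⁴ = 0.049533 m
79–289 m: 2.7×10⁻⁴ × 210 × 0.34 = 0.019278 m
0.71 × 800 × 2.5×10⁻⁴ = 0.14200 m
Layer 4: 2.1×10⁻⁴ × 0.5 × 690 = 0.07245 m
1.4×10⁻⁴ × 640 × 0.55 = 0.04928 m
Δh = 0.049533 + 0.019278 + 0.14200 + 0.07245 + 0.04928 = 0.332541 m ≈ 33.3 cm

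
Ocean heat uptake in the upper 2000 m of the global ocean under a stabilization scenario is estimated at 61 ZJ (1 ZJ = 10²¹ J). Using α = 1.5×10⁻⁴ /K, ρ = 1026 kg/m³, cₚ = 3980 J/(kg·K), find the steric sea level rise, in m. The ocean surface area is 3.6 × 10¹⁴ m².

about 0.00622 m

Per unit area: Q = 61×10²¹ / (3.6×10¹⁴) ≈ 1.694×10⁸ J/m²
Δh = αQ/(ρcₚ) = 1.5×10⁻⁴ × 1.694×10⁸ / (1026 × 3980) ≈ 0.0062226 m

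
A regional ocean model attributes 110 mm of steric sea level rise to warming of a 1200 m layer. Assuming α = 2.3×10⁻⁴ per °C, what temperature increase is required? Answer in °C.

about 0.399 °C

ΔT = Δh/(αH) = 0.11 / (2.3×10⁻⁴ × 1200) ≈ 0.3986 °C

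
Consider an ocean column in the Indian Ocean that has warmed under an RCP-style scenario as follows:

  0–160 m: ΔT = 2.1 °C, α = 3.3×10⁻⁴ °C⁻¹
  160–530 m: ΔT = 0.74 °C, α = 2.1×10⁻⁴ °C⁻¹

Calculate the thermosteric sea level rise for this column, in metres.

about 0.168 m

0–160 m: 2.1 × 160 × 3.3×10⁻⁴ = 0.11088 m
160–530 m: 2.1×10⁻⁴ × 370 × 0.74 = 0.057498 m
Δh = 0.11088 + 0.057498 = 0.168378 m ≈ 0.168 m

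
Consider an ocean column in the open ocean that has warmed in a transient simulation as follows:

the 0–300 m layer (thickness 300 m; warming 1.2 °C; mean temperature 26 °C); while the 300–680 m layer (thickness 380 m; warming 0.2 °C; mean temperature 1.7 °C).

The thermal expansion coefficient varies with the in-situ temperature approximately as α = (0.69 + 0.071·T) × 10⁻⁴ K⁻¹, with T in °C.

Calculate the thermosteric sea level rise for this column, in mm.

Δh = 97.5 mm

Layer 1: α = (0.69 + 0.071×26)×10⁻⁴ = 2.536×10⁻⁴ K⁻¹
Layer 2: α = (0.69 + 0.071×1.7)×10⁻⁴ = 0.8107×10⁻⁴ K⁻¹
300 × 1.2 × 2.536×10⁻⁴ = 0.091296 m
300–680 m: 380 × 0.2 × 0.8107×10⁻⁴ = 0.00616132 m
Δh = 0.091296 + 0.00616132 = 0.09745732 m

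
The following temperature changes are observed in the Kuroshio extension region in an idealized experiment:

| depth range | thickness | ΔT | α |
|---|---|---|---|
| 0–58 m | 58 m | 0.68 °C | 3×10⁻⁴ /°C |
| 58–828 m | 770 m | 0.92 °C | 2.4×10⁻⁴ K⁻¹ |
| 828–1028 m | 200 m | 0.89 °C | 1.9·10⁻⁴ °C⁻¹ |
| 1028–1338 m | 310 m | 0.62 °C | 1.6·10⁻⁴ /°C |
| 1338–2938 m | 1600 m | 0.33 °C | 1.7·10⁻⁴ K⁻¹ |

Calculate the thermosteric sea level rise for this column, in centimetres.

Δh = 34 cm

3×10⁻⁴ × 0.68 × 58 = 0.011832 m
0.92 × 2.4×10⁻⁴ × 770 = 0.170016 m
200 × 1.9×10⁻⁴ × 0.89 = 0.03382 m
310 × 0.62 × 1.6×10⁻⁴ = 0.030752 m
Layer 5: 1600 × 0.33 × 1.7×10⁻⁴ = 0.08976 m
Δh = 0.011832 + 0.170016 + 0.03382 + 0.030752 + 0.08976 = 0.33618 m ≈ 34 cm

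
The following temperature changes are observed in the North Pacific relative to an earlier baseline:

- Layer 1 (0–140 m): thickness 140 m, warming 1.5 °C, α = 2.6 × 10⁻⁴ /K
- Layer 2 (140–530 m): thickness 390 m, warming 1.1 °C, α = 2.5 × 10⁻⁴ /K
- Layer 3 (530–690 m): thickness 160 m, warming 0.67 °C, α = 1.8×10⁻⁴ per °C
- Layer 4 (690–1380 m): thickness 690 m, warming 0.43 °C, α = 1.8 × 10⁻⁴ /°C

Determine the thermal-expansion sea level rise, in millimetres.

about 230 mm

Layer 1: 1.5 × 140 × 2.6×10⁻⁴ = 0.05460 m
140–530 m: 1.1 × 390 × 2.5×10⁻⁴ = 0.10725 m
530–690 m: 0.67 × 1.8×10⁻⁴ × 160 = 0.019296 m
690–1380 m: 0.43 × 690 × 1.8×10⁻⁴ = 0.053406 m
Δh = 0.05460 + 0.10725 + 0.019296 + 0.053406 = 0.234552 m ≈ 230 mm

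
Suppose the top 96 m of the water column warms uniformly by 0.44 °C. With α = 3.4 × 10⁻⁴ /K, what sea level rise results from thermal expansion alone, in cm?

Δh ≈ 1.44 cm

Δh = αΔT·H = 3.4×10⁻⁴ × 0.44 × 96 = 0.0143616 m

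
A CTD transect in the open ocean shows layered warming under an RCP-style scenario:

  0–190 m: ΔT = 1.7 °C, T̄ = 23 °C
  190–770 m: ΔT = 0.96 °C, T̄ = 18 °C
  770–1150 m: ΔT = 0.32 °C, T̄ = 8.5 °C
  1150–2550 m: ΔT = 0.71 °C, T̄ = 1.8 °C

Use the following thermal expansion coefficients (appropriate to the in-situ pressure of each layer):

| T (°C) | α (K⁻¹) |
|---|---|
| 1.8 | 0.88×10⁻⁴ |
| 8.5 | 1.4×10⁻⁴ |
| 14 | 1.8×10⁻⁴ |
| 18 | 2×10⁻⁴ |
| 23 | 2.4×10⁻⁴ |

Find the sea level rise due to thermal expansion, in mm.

Δh = 290 mm

Layer 1 at 23 °C → α = 2.4×10⁻⁴ K⁻¹
Layer 2 at 18 °C → α = 2×10⁻⁴ K⁻¹
Layer 3 at 8.5 °C → α = 1.4×10⁻⁴ K⁻¹
Layer 4 at 1.8 °C → α = 0.88×10⁻⁴ K⁻¹
Layer 1: 2.4×10⁻⁴ × 190 × 1.7 = 0.07752 m
Layer 2: 580 × 0.96 × 2×10⁻⁴ = 0.11136 m
770–1150 m: 1.4×10⁻⁴ × 0.32 × 380 = 0.017024 m
1150–2550 m: 0.88×10⁻⁴ × 0.71 × 1400 = 0.087472 m
Δh = 0.07752 + 0.11136 + 0.017024 + 0.087472 = 0.293376 m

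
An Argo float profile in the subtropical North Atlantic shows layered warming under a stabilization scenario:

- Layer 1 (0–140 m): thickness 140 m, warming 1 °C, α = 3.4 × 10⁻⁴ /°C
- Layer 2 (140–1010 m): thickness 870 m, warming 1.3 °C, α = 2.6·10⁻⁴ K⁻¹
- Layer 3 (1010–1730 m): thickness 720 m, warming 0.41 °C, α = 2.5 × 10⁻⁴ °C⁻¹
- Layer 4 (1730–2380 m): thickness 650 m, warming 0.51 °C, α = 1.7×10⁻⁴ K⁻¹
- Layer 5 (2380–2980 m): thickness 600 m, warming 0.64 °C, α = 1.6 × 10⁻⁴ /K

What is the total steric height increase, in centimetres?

0–140 m: 140 × 3.4×10⁻⁴ × 1 = 0.04760 m
Layer 2: 2.6×10⁻⁴ × 870 × 1.3 = 0.29406 m
0.41 × 720 × 2.5×10⁻⁴ = 0.07380 m
1730–2380 m: 0.51 × 1.7×10⁻⁴ × 650 = 0.056355 m
2380–2980 m: 1.6×10⁻⁴ × 600 × 0.64 = 0.06144 m
Δh = 0.04760 + 0.29406 + 0.07380 + 0.056355 + 0.06144 = 0.533255 m

53.3 cm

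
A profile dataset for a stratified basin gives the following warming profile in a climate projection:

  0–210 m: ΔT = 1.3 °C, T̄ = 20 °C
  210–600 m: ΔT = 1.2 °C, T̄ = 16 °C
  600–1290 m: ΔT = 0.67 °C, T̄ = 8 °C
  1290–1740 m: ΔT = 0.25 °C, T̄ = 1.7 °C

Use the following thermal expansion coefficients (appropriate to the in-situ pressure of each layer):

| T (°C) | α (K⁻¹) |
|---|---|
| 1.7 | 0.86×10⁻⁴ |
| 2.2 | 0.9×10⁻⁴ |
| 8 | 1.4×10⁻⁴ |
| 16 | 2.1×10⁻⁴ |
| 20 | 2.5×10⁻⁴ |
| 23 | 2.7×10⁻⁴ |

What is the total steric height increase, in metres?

Layer 1 at 20 °C → α = 2.5×10⁻⁴ K⁻¹
Layer 2 at 16 °C → α = 2.1×10⁻⁴ K⁻¹
Layer 3 at 8 °C → α = 1.4×10⁻⁴ K⁻¹
Layer 4 at 1.7 °C → α = 0.86×10⁻⁴ K⁻¹
0–210 m: 2.5×10⁻⁴ × 210 × 1.3 = 0.06825 m
Layer 2: 2.1×10⁻⁴ × 1.2 × 390 = 0.09828 m
690 × 0.67 × 1.4×10⁻⁴ = 0.064722 m
Layer 4: 450 × 0.25 × 0.86×10⁻⁴ = 0.009675 m
Δh = 0.06825 + 0.09828 + 0.064722 + 0.009675 = 0.240927 m ≈ 0.24 m

Δh ≈ 0.24 m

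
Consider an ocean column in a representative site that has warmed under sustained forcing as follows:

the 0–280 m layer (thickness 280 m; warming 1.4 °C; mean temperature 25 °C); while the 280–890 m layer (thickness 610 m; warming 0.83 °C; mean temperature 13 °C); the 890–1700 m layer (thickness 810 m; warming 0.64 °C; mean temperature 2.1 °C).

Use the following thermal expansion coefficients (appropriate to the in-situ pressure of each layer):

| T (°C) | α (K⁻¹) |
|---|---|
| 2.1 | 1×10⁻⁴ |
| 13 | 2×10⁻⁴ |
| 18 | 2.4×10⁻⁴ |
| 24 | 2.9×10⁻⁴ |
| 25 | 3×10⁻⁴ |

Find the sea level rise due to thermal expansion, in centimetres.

Layer 1 at 25 °C → α = 3×10⁻⁴ K⁻¹
Layer 2 at 13 °C → α = 2×10⁻⁴ K⁻¹
Layer 3 at 2.1 °C → α = 1×10⁻⁴ K⁻¹
Layer 1: 280 × 3×10⁻⁴ × 1.4 = 0.11760 m
Layer 2: 0.83 × 2×10⁻⁴ × 610 = 0.10126 m
890–1700 m: 810 × 1×10⁻⁴ × 0.64 = 0.05184 m
Δh = 0.11760 + 0.10126 + 0.05184 = 0.27070 m

about 27.1 cm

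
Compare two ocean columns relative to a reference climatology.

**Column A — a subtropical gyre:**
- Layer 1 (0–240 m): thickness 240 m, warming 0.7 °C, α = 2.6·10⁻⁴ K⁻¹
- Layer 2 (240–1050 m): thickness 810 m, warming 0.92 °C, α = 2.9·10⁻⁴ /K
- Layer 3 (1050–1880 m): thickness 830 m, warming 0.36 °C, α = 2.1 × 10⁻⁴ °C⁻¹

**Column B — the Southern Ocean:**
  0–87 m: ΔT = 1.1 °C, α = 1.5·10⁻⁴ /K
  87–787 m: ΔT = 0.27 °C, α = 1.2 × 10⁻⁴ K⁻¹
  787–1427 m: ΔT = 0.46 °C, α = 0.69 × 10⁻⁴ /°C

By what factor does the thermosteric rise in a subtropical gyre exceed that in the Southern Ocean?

A Layer 1: 2.6×10⁻⁴ × 240 × 0.7 = 0.04368 m
A 810 × 2.9×10⁻⁴ × 0.92 = 0.216108 m
A 2.1×10⁻⁴ × 0.36 × 830 = 0.062748 m
A total: 0.322536 m
B 1.1 × 1.5×10⁻⁴ × 87 = 0.014355 m
B Layer 2: 1.2×10⁻⁴ × 700 × 0.27 = 0.02268 m
B Layer 3: 0.69×10⁻⁴ × 0.46 × 640 = 0.0203136 m
B total: 0.0573486 m
Ratio: 0.322536 / 0.0573486 ≈ 5.624

a factor of 5.6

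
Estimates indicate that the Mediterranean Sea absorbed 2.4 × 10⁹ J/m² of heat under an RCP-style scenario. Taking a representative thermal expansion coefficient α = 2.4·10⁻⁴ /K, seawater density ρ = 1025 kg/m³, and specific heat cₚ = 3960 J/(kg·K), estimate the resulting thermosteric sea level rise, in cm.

Δh = αQ/(ρcₚ) = 2.4×10⁻⁴ × 2.4×10⁹ / (1025 × 3960) ≈ 0.14191 m

14.2 cm of thermosteric rise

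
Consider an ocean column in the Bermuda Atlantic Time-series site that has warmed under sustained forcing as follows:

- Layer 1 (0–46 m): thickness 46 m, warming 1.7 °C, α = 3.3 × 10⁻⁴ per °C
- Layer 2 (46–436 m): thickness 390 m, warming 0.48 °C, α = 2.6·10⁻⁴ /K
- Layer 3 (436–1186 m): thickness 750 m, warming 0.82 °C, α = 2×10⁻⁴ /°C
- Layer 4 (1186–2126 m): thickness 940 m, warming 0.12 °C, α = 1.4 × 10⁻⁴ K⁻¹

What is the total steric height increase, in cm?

46 × 3.3×10⁻⁴ × 1.7 = 0.025806 m
390 × 2.6×10⁻⁴ × 0.48 = 0.048672 m
0.82 × 750 × 2×10⁻⁴ = 0.12300 m
Layer 4: 1.4×10⁻⁴ × 940 × 0.12 = 0.015792 m
Δh = 0.025806 + 0.048672 + 0.12300 + 0.015792 = 0.21327 m

21 cm of thermosteric rise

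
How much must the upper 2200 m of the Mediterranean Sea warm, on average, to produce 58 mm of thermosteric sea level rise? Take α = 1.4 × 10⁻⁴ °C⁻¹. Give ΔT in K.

ΔT = Δh/(αH) = 0.058 / (1.4×10⁻⁴ × 2200) ≈ 0.1883 K

about 0.188 K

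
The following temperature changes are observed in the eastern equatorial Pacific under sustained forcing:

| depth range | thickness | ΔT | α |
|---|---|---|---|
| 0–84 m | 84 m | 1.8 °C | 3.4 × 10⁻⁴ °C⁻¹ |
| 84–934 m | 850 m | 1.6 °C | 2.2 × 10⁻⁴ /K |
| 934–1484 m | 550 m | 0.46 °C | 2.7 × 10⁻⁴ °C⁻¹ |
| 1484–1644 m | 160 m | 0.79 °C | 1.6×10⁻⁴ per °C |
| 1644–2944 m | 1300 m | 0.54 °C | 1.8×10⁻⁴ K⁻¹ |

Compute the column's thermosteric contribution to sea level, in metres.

0–84 m: 84 × 3.4×10⁻⁴ × 1.8 = 0.051408 m
Layer 2: 1.6 × 850 × 2.2×10⁻⁴ = 0.29920 m
Layer 3: 2.7×10⁻⁴ × 550 × 0.46 = 0.06831 m
0.79 × 160 × 1.6×10⁻⁴ = 0.020224 m
Layer 5: 1300 × 1.8×10⁻⁴ × 0.54 = 0.12636 m
Δh = 0.051408 + 0.29920 + 0.06831 + 0.020224 + 0.12636 = 0.565502 m

Δh = 0.566 m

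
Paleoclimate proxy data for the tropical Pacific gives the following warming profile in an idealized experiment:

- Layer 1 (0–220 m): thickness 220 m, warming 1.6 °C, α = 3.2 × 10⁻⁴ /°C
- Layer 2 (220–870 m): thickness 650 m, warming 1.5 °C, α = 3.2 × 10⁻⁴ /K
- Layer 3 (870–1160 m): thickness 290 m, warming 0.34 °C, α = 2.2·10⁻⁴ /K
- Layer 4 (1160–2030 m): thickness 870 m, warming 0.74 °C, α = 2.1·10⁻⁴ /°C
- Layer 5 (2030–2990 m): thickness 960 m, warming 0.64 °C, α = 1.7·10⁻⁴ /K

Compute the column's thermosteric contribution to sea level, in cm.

Δh ≈ 69 cm

220 × 1.6 × 3.2×10⁻⁴ = 0.11264 m
Layer 2: 1.5 × 650 × 3.2×10⁻⁴ = 0.31200 m
870–1160 m: 0.34 × 2.2×10⁻⁴ × 290 = 0.021692 m
1160–2030 m: 2.1×10⁻⁴ × 870 × 0.74 = 0.135198 m
Layer 5: 0.64 × 960 × 1.7×10⁻⁴ = 0.104448 m
Δh = 0.11264 + 0.31200 + 0.021692 + 0.135198 + 0.104448 = 0.685978 m ≈ 69 cm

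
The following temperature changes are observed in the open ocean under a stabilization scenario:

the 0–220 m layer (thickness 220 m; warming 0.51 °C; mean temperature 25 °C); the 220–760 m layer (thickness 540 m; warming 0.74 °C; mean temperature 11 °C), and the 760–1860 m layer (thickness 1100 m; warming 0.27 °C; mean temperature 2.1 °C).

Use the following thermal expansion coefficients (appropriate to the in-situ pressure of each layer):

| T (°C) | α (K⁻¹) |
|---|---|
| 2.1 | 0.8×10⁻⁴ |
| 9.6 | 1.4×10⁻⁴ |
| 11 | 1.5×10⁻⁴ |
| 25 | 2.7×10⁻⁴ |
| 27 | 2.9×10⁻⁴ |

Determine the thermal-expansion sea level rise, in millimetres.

114 mm of thermosteric rise

Layer 1 at 25 °C → α = 2.7×10⁻⁴ K⁻¹
Layer 2 at 11 °C → α = 1.5×10⁻⁴ K⁻¹
Layer 3 at 2.1 °C → α = 0.8×10⁻⁴ K⁻¹
0.51 × 2.7×10⁻⁴ × 220 = 0.030294 m
220–760 m: 0.74 × 540 × 1.5×10⁻⁴ = 0.05994 m
Layer 3: 1100 × 0.8×10⁻⁴ × 0.27 = 0.02376 m
Δh = 0.030294 + 0.05994 + 0.02376 = 0.113994 m ≈ 114 mm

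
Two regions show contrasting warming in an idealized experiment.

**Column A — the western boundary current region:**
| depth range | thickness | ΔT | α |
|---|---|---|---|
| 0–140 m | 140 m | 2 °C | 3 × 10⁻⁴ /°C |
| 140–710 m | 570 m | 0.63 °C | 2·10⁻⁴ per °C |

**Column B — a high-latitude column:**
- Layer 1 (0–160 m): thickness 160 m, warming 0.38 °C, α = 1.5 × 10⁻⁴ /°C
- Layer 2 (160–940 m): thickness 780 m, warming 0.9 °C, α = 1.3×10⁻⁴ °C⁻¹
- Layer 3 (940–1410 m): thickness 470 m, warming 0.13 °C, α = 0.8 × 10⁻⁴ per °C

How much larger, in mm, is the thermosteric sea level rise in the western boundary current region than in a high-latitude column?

Δh_A − Δh_B ≈ 50.6 mm

A Layer 1: 3×10⁻⁴ × 2 × 140 = 0.08400 m
A Layer 2: 0.63 × 2×10⁻⁴ × 570 = 0.07182 m
A total: 0.15582 m
B Layer 1: 160 × 0.38 × 1.5×10⁻⁴ = 0.00912 m
B 1.3×10⁻⁴ × 0.9 × 780 = 0.09126 m
B Layer 3: 470 × 0.8×10⁻⁴ × 0.13 = 0.004888 m
B total: 0.105268 m
Difference: 0.15582 − 0.105268 = 0.050552 m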